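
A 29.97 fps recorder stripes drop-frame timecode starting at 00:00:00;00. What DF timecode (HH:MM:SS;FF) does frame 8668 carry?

00:04:49;06

Each 10-minute DF block holds 10 × 60 × 30 − 9 × 2 = 17982 frames. 8668 ÷ 17982 → 0 full blocks, remainder 8668.
Within the partial block the first minute is 1800 frames and each further minute 1798, so 4 further minute boundaries passed. Total skipped labels = 18 × 0 + 2 × 4 = 8.
Non-drop label index = 8668 + 8 = 8676; at 30 labels/s that is 00:04:49:06, i.e. DF 00:04:49;06.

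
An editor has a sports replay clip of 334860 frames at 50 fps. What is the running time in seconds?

6697.2 seconds

Running time = 334860 / (50) = 6697.2 s.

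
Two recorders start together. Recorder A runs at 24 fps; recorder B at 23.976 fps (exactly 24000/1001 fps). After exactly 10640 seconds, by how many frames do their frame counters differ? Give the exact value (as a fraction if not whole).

36480/143 frames

A emits 24 × 10640 = 255360 frames; B emits 24000/1001 × 10640 = 36480000/143.
Difference = 36480/143 frames (≈ 255.1049); B is behind A.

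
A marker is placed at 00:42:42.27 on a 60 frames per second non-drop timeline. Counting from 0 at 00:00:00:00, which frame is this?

153747

Total seconds to the label: (0 × 3600 + 42 × 60 + 42) = 2562.
Frame index = 2562 × 60 + 27 = 153747.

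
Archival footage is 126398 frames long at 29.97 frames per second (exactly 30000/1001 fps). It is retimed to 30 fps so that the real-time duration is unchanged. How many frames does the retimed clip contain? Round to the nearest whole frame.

126524 frames

Frames at target rate = 126398 × (30) / (30000/1001) = 63262199/500 ≈ 126524.398.
Nearest whole frame: 126524.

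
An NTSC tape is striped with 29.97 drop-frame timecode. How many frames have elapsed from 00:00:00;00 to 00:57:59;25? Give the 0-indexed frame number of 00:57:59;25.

104291

As if non-drop at 30 labels/s: (0 × 3600 + 57 × 60 + 59) × 30 + 25 = 104395.
Minute boundaries passed: 57; those not divisible by 10: 57 − 5 = 52; dropped labels = 2 × 52 = 104.
Actual frame index = 104395 − 104 = 104291.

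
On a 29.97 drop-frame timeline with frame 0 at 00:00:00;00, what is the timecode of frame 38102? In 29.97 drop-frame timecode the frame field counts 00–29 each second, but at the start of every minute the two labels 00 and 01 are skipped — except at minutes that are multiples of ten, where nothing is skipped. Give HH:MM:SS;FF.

Each 10-minute DF block holds 10 × 60 × 30 − 9 × 2 = 17982 frames. 38102 ÷ 17982 → 2 full blocks, remainder 2138.
Within the partial block the first minute is 1800 frames and each further minute 1798, so 1 further minute boundary passed. Total skipped labels = 18 × 2 + 2 × 1 = 38.
Non-drop label index = 38102 + 38 = 38140; at 30 labels/s that is 00:21:11:10, i.e. DF 00:21:11;10.

00:21:11;10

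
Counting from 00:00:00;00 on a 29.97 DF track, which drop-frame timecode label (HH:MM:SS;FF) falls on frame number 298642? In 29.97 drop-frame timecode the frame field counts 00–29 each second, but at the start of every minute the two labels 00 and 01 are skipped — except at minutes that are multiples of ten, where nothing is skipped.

02:46:04;22

Each 10-minute DF block holds 10 × 60 × 30 − 9 × 2 = 17982 frames. 298642 ÷ 17982 → 16 full blocks, remainder 10930.
Within the partial block the first minute is 1800 frames and each further minute 1798, so 6 further minute boundaries passed. Total skipped labels = 18 × 16 + 2 × 6 = 300.
Non-drop label index = 298642 + 300 = 298942; at 30 labels/s that is 02:46:04:22, i.e. DF 02:46:04;22.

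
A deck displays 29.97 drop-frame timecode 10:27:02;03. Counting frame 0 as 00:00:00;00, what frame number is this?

Complete 10-minute blocks: 62, each 17982 frames → 1114884.
Remaining 7 whole minutes in the current block: 1800 + 6 × 1798 = 12588 frames.
Within the current minute: 2 × 30 + 3 − 2 = 61 (labels ;00/;01 skipped at this minute). Total = 1114884 + 12588 + 61 = 1127533.

1127533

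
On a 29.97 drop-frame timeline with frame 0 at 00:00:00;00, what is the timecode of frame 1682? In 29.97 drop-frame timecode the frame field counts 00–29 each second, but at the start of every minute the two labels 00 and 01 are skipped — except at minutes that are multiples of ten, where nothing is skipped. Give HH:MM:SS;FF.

Ten DF minutes hold 17982 frames, so frame 1682 lies in block 0 (frames 0–17981) with 1682 frames into that block.
The block's first minute is 1800 frames and the rest 1798 each; 1682 frames reaches minute 0, so 0 × 18 + 0 × 2 = 0 labels have been skipped so far.
Adding those back, label number 1682 + 0 = 1682 at 30 labels/s is 56 s + 2 f = 0 h 0 min 56 s frame 2, i.e. 00:00:56;02.

00:00:56;02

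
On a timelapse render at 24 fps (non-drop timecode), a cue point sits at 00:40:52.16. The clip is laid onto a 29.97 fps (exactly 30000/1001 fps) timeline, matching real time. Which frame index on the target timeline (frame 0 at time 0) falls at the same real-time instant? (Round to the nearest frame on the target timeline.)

Source frame index: (0×3600 + 40×60 + 52) × 24 + 16 = 58864.
Real time: 58864 / (24) = 7358/3 s.
Target frame: (7358/3) × (30000/1001) = 5660000/77 ≈ 73506.494 → 73506.

frame 73506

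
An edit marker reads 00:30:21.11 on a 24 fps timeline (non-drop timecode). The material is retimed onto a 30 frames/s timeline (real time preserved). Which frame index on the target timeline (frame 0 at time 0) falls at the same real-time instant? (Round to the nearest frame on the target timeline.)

Source frame index: (0×3600 + 30×60 + 21) × 24 + 11 = 43715.
Real time: 43715 / (24) = 43715/24 s.
Target frame: (43715/24) × (30) = 218575/4 ≈ 54643.750 → 54644.

frame 54644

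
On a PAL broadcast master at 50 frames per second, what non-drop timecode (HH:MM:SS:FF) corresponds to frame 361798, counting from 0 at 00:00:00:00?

02:00:35:48

361798 ÷ 50 = 7235 full seconds, remainder 48 frames.
7235 s = 2 h 0 min 35 s.
Timecode: 02:00:35:48.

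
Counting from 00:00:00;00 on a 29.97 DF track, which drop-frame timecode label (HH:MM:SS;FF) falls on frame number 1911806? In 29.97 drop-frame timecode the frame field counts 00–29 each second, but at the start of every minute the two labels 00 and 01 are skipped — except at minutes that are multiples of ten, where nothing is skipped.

Ten DF minutes hold 17982 frames, so frame 1911806 lies in block 106 (frames 1906092–1924073) with 5714 frames into that block.
The block's first minute is 1800 frames and the rest 1798 each; 5714 frames reaches minute 3, so 106 × 18 + 3 × 2 = 1914 labels have been skipped so far.
Adding those back, label number 1911806 + 1914 = 1913720 at 30 labels/s is 63790 s + 20 f = 17 h 43 min 10 s frame 20, i.e. 17:43:10;20.

17:43:10;20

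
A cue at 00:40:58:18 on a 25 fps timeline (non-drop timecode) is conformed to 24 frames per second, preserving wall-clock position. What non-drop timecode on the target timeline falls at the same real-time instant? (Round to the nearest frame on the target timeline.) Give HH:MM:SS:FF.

00:40:58:17

Source frame index: (0×3600 + 40×60 + 58) × 25 + 18 = 61468.
Real time: 61468 / (25) = 61468/25 s.
Target frame: (61468/25) × (24) = 1475232/25 ≈ 59009.280 → 59009.
At 24 labels/s: frame 59009 → 00:40:58:17.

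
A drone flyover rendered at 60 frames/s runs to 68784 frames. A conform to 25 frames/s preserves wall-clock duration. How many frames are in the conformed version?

Frames at target rate = 68784 × (25) / (60) = 28660.

28660 frames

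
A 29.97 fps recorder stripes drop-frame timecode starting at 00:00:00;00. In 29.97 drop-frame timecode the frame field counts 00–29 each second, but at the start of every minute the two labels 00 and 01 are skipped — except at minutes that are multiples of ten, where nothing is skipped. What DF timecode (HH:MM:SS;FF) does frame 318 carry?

00:00:10;18

Ten DF minutes hold 17982 frames, so frame 318 lies in block 0 (frames 0–17981) with 318 frames into that block.
The block's first minute is 1800 frames and the rest 1798 each; 318 frames reaches minute 0, so 0 × 18 + 0 × 2 = 0 labels have been skipped so far.
Adding those back, label number 318 + 0 = 318 at 30 labels/s is 10 s + 18 f = 0 h 0 min 10 s frame 18, i.e. 00:00:10;18.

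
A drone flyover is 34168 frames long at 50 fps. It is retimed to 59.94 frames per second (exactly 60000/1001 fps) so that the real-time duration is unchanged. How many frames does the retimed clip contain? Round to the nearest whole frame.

40961 frames

Frames at target rate = 34168 × (60000/1001) / (50) = 41001600/1001 ≈ 40960.639.
Nearest whole frame: 40961.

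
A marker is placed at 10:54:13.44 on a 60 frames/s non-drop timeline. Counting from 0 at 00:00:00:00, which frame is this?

frame 2355224

Total seconds to the label: (10 × 3600 + 54 × 60 + 13) = 39253.
Frame index = 39253 × 60 + 44 = 2355224.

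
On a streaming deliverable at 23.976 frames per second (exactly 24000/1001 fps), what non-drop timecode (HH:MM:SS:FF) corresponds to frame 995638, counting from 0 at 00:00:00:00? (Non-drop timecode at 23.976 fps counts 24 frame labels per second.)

11:31:24:22

995638 ÷ 24 = 41484 full seconds, remainder 22 frames.
41484 s = 11 h 31 min 24 s.
Timecode: 11:31:24:22.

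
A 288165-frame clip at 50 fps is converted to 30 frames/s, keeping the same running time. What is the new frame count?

Target frames = source frames × (target rate / source rate) = 288165 × (30)/(50) = 288165 × 3/5 = 172899.

172899 frames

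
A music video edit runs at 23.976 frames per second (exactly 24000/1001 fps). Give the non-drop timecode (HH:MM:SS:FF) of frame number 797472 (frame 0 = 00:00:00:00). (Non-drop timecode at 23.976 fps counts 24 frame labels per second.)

797472 ÷ 24 = 33228 full seconds, remainder 0 frames.
33228 s = 9 h 13 min 48 s.
Timecode: 09:13:48:00.

09:13:48:00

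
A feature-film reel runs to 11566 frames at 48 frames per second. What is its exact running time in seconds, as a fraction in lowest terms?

Running time = 11566 ÷ (48) = 11566 × 1/48 = 5783/24 s.

5783/24 seconds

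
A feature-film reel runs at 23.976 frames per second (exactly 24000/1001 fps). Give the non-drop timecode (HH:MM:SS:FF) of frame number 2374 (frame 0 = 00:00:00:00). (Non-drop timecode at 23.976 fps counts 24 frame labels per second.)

00:01:38:22

2374 ÷ 24 = 98 full seconds, remainder 22 frames.
98 s = 0 h 1 min 38 s.
Timecode: 00:01:38:22.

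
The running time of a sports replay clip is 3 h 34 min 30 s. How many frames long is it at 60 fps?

772200 frames

3 h 34 min 30 s = 12870 s.
Frames = 12870 × 60 = 772200.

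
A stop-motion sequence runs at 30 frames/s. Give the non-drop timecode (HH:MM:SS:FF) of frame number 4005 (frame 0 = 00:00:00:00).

00:02:13:15

4005 ÷ 30 = 133 full seconds, remainder 15 frames.
133 s = 0 h 2 min 13 s.
Timecode: 00:02:13:15.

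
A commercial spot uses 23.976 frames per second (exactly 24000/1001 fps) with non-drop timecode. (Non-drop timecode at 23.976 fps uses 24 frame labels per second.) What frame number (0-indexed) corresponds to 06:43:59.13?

Total seconds to the label: (6 × 3600 + 43 × 60 + 59) = 24239.
Frame index = 24239 × 24 + 13 = 581749.

frame 581749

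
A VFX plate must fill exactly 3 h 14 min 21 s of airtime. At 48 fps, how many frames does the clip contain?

559728 frames

3 h 14 min 21 s = 11661 s.
Frames = 11661 × 48 = 559728.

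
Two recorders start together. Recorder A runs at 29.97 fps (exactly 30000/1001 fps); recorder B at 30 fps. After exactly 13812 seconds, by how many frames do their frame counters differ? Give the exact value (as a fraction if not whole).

A emits 30000/1001 × 13812 = 414360000/1001 frames; B emits 30 × 13812 = 414360.
Difference = 414360/1001 frames (≈ 413.9461); B is ahead of A.

414360/1001 frames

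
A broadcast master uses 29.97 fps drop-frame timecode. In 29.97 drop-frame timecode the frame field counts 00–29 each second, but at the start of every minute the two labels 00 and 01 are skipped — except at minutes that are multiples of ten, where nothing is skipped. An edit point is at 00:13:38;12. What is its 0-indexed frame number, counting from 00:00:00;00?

24528

Complete 10-minute blocks: 1, each 17982 frames → 17982.
Remaining 3 whole minutes in the current block: 1800 + 2 × 1798 = 5396 frames.
Within the current minute: 38 × 30 + 12 − 2 = 1150 (labels ;00/;01 skipped at this minute). Total = 17982 + 5396 + 1150 = 24528.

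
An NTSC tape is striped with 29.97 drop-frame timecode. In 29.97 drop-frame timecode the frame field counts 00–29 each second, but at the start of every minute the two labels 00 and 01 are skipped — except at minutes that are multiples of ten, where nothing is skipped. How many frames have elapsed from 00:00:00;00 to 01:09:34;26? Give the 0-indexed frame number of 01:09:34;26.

125120

Complete 10-minute blocks: 6, each 17982 frames → 107892.
Remaining 9 whole minutes in the current block: 1800 + 8 × 1798 = 16184 frames.
Within the current minute: 34 × 30 + 26 − 2 = 1044 (labels ;00/;01 skipped at this minute). Total = 107892 + 16184 + 1044 = 125120.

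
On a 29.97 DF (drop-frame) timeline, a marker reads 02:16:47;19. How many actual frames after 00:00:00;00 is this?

As if non-drop at 30 labels/s: (2 × 3600 + 16 × 60 + 47) × 30 + 19 = 246229.
Minute boundaries passed: 136; those not divisible by 10: 136 − 13 = 123; dropped labels = 2 × 123 = 246.
Actual frame index = 246229 − 246 = 245983.

245983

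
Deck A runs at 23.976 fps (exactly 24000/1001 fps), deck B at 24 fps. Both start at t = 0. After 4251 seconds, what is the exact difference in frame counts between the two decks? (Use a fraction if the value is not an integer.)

7848/77 frames

A emits 24000/1001 × 4251 = 7848000/77 frames; B emits 24 × 4251 = 102024.
Difference = 7848/77 frames (≈ 101.9221); B is ahead of A.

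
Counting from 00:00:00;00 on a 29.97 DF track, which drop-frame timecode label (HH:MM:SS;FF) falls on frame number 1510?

Ten DF minutes hold 17982 frames, so frame 1510 lies in block 0 (frames 0–17981) with 1510 frames into that block.
The block's first minute is 1800 frames and the rest 1798 each; 1510 frames reaches minute 0, so 0 × 18 + 0 × 2 = 0 labels have been skipped so far.
Adding those back, label number 1510 + 0 = 1510 at 30 labels/s is 50 s + 10 f = 0 h 0 min 50 s frame 10, i.e. 00:00:50;10.

00:00:50;10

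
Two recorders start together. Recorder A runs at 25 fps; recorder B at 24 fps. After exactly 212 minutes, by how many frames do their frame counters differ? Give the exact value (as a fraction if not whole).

12720 frames

212 min = 12720 s.
A emits 25 × 12720 = 318000 frames; B emits 24 × 12720 = 305280.
Difference = 12720 frames; B is behind A.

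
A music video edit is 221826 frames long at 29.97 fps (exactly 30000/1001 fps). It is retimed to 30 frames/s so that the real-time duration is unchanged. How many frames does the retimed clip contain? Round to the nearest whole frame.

222048 frames

Frames at target rate = 221826 × (30) / (30000/1001) = 111023913/500 ≈ 222047.826.
Nearest whole frame: 222048.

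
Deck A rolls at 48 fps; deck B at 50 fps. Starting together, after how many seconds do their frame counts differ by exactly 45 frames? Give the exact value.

The gap grows by |50 − 48| = 2 frames per second.
Time for a 45-frame gap: 45 ÷ (2) = 22.5 s.

22.5 seconds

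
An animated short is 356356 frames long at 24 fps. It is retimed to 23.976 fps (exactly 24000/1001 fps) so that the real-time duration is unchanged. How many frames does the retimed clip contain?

356000 frames

Target frames = source frames × (target rate / source rate) = 356356 × (24000/1001)/(24) = 356356 × 1000/1001 = 356000.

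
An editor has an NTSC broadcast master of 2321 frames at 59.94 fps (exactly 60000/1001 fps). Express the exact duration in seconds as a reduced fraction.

2323321/60000 seconds

Running time = 2321 ÷ (60000/1001) = 2321 × 1001/60000 = 2323321/60000 s.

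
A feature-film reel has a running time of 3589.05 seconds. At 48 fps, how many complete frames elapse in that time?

172274 frames

Frames = 3589.05 × 48 = 861372/5 ≈ 172274.4000.
Complete frames: 172274.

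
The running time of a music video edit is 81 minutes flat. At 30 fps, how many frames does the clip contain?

81 min = 4860 s.
Frames = 4860 × 30 = 145800.

145800 frames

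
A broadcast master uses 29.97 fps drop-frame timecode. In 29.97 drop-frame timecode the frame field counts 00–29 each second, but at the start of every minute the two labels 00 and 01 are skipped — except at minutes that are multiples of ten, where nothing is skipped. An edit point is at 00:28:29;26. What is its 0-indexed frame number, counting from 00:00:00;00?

Complete 10-minute blocks: 2, each 17982 frames → 35964.
Remaining 8 whole minutes in the current block: 1800 + 7 × 1798 = 14386 frames.
Within the current minute: 29 × 30 + 26 − 2 = 894 (labels ;00/;01 skipped at this minute). Total = 35964 + 14386 + 894 = 51244.

51244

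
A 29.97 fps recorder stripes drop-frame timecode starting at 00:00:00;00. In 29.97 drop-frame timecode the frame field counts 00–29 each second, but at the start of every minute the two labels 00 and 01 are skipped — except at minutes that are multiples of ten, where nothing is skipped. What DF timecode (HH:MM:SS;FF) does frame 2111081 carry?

Each 10-minute DF block holds 10 × 60 × 30 − 9 × 2 = 17982 frames. 2111081 ÷ 17982 → 117 full blocks, remainder 7187.
Within the partial block the first minute is 1800 frames and each further minute 1798, so 3 further minute boundaries passed. Total skipped labels = 18 × 117 + 2 × 3 = 2112.
Non-drop label index = 2111081 + 2112 = 2113193; at 30 labels/s that is 19:33:59:23, i.e. DF 19:33:59;23.

19:33:59;23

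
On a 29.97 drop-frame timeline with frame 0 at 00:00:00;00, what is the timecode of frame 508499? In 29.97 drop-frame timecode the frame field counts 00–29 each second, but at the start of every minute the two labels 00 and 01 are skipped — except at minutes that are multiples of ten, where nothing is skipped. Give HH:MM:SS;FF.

Ten DF minutes hold 17982 frames, so frame 508499 lies in block 28 (frames 503496–521477) with 5003 frames into that block.
The block's first minute is 1800 frames and the rest 1798 each; 5003 frames reaches minute 2, so 28 × 18 + 2 × 2 = 508 labels have been skipped so far.
Adding those back, label number 508499 + 508 = 509007 at 30 labels/s is 16966 s + 27 f = 4 h 42 min 46 s frame 27, i.e. 04:42:46;27.

04:42:46;27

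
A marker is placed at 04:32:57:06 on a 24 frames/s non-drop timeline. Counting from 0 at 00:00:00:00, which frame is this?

frame 393054

Total seconds to the label: (4 × 3600 + 32 × 60 + 57) = 16377.
Frame index = 16377 × 24 + 6 = 393054.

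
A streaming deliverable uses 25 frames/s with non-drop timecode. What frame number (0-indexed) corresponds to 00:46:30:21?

Total seconds to the label: (0 × 3600 + 46 × 60 + 30) = 2790.
Frame index = 2790 × 25 + 21 = 69771.

frame 69771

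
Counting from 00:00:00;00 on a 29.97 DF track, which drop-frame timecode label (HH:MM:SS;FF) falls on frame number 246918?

Each 10-minute DF block holds 10 × 60 × 30 − 9 × 2 = 17982 frames. 246918 ÷ 17982 → 13 full blocks, remainder 13152.
Within the partial block the first minute is 1800 frames and each further minute 1798, so 7 further minute boundaries passed. Total skipped labels = 18 × 13 + 2 × 7 = 248.
Non-drop label index = 246918 + 248 = 247166; at 30 labels/s that is 02:17:18:26, i.e. DF 02:17:18;26.

02:17:18;26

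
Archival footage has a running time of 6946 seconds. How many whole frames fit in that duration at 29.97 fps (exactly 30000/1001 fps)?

Frames = 6946 × 30000/1001 = 208380000/1001 ≈ 208171.8282.
Complete frames: 208171.

208171 frames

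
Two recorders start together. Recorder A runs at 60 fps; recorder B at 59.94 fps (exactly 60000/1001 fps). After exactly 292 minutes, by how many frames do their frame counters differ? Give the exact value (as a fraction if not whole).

292 min = 17520 s.
A emits 60 × 17520 = 1051200 frames; B emits 60000/1001 × 17520 = 1051200000/1001.
Difference = 1051200/1001 frames (≈ 1050.1499); B is behind A.

1051200/1001 frames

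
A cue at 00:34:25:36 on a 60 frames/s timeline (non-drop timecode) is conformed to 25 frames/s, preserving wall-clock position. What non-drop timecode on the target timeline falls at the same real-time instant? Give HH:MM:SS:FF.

Source frame index: (0×3600 + 34×60 + 25) × 60 + 36 = 123936.
Real time: 123936 / (60) = 10328/5 s.
Target frame: (10328/5) × (25) = 51640.
At 25 labels/s: frame 51640 → 00:34:25:15.

00:34:25:15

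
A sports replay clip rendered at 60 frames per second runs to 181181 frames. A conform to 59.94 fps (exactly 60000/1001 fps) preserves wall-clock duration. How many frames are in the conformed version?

Target frames = source frames × (target rate / source rate) = 181181 × (60000/1001)/(60) = 181181 × 1000/1001 = 181000.

181000 frames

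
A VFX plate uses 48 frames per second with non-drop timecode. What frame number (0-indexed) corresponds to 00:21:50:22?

Total seconds to the label: (0 × 3600 + 21 × 60 + 50) = 1310.
Frame index = 1310 × 48 + 22 = 62902.

frame 62902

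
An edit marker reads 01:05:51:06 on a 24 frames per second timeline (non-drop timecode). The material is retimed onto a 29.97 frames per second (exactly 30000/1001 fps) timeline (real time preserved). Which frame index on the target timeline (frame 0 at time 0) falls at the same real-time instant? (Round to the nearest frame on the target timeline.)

Source frame index: (1×3600 + 5×60 + 51) × 24 + 6 = 94830.
Real time: 94830 / (24) = 15805/4 s.
Target frame: (15805/4) × (30000/1001) = 118537500/1001 ≈ 118419.081 → 118419.

frame 118419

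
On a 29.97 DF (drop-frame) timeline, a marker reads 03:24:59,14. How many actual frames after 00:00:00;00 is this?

As if non-drop at 30 labels/s: (3 × 3600 + 24 × 60 + 59) × 30 + 14 = 368984.
Minute boundaries passed: 204; those not divisible by 10: 204 − 20 = 184; dropped labels = 2 × 184 = 368.
Actual frame index = 368984 − 368 = 368616.

368616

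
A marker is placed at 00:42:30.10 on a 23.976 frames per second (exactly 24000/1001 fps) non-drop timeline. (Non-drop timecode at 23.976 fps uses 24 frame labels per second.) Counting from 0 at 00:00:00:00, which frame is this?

61210

Total seconds to the label: (0 × 3600 + 42 × 60 + 30) = 2550.
Frame index = 2550 × 24 + 10 = 61210.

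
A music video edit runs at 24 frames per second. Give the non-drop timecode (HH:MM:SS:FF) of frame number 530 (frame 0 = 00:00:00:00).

530 ÷ 24 = 22 full seconds, remainder 2 frames.
22 s = 0 h 0 min 22 s.
Timecode: 00:00:22:02.

00:00:22:02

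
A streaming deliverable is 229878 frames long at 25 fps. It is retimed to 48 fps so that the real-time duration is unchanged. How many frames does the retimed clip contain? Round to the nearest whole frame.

441366 frames

Frames at target rate = 229878 × (48) / (25) = 11034144/25 ≈ 441365.760.
Nearest whole frame: 441366.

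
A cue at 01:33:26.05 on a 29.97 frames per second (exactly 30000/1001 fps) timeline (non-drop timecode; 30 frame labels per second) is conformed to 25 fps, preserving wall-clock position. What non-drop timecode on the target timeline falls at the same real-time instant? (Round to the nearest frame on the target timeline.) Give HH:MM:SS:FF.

Source frame index: (1×3600 + 33×60 + 26) × 30 + 5 = 168185.
Real time: 168185 / (30000/1001) = 33670637/6000 s.
Target frame: (33670637/6000) × (25) = 33670637/240 ≈ 140294.321 → 140294.
At 25 labels/s: frame 140294 → 01:33:31:19.

01:33:31:19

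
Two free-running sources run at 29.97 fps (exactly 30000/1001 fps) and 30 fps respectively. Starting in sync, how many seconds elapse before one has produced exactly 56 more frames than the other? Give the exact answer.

The gap grows by |30 − 30000/1001| = 30/1001 frames per second.
Time for a 56-frame gap: 56 ÷ (30/1001) = 28028/15 s.

28028/15 seconds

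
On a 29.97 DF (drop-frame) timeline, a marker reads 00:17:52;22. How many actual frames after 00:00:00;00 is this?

32150

As if non-drop at 30 labels/s: (0 × 3600 + 17 × 60 + 52) × 30 + 22 = 32182.
Minute boundaries passed: 17; those not divisible by 10: 17 − 1 = 16; dropped labels = 2 × 16 = 32.
Actual frame index = 32182 − 32 = 32150.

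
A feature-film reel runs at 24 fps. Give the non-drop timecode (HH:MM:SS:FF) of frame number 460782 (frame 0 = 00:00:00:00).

05:19:59:06

460782 ÷ 24 = 19199 full seconds, remainder 6 frames.
19199 s = 5 h 19 min 59 s.
Timecode: 05:19:59:06.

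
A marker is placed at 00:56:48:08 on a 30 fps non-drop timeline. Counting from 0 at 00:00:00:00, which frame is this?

Total seconds to the label: (0 × 3600 + 56 × 60 + 48) = 3408.
Frame index = 3408 × 30 + 8 = 102248.

102248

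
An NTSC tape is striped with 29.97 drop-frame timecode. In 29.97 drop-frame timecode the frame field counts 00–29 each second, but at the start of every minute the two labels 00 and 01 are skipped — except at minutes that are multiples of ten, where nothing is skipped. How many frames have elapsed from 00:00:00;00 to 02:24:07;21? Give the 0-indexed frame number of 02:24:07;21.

As if non-drop at 30 labels/s: (2 × 3600 + 24 × 60 + 7) × 30 + 21 = 259431.
Minute boundaries passed: 144; those not divisible by 10: 144 − 14 = 130; dropped labels = 2 × 130 = 260.
Actual frame index = 259431 − 260 = 259171.

259171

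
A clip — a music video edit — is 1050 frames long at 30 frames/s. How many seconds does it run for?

35 seconds

Running time = 1050 / (30) = 35 s.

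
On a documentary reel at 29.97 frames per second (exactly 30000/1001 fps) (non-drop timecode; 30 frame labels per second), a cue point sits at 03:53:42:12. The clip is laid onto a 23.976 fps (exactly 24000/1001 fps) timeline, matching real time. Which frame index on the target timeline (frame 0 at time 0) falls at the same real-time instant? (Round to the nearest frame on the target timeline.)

frame 336538

Source frame index: (3×3600 + 53×60 + 42) × 30 + 12 = 420672.
Real time: 420672 / (30000/1001) = 8772764/625 s.
Target frame: (8772764/625) × (24000/1001) = 1682688/5 ≈ 336537.600 → 336538.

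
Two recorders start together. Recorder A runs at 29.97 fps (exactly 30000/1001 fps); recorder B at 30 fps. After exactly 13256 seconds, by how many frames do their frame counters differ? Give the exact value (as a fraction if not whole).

397680/1001 frames

A emits 30000/1001 × 13256 = 397680000/1001 frames; B emits 30 × 13256 = 397680.
Difference = 397680/1001 frames (≈ 397.2827); B is ahead of A.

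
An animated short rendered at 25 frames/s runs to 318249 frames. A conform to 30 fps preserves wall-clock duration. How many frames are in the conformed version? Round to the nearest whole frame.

381899 frames

Frames at target rate = 318249 × (30) / (25) = 1909494/5 ≈ 381898.800.
Nearest whole frame: 381899.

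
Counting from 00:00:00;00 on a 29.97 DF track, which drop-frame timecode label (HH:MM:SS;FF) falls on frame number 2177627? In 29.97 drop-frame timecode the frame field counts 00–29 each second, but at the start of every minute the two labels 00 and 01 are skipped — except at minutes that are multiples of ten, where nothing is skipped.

20:11:00;07

Each 10-minute DF block holds 10 × 60 × 30 − 9 × 2 = 17982 frames. 2177627 ÷ 17982 → 121 full blocks, remainder 1805.
Within the partial block the first minute is 1800 frames and each further minute 1798, so 1 further minute boundary passed. Total skipped labels = 18 × 121 + 2 × 1 = 2180.
Non-drop label index = 2177627 + 2180 = 2179807; at 30 labels/s that is 20:11:00:07, i.e. DF 20:11:00;07.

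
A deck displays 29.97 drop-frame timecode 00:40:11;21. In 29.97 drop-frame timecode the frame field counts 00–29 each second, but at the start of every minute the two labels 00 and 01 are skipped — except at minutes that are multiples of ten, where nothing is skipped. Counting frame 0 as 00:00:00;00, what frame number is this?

As if non-drop at 30 labels/s: (0 × 3600 + 40 × 60 + 11) × 30 + 21 = 72351.
Minute boundaries passed: 40; those not divisible by 10: 40 − 4 = 36; dropped labels = 2 × 36 = 72.
Actual frame index = 72351 − 72 = 72279.

72279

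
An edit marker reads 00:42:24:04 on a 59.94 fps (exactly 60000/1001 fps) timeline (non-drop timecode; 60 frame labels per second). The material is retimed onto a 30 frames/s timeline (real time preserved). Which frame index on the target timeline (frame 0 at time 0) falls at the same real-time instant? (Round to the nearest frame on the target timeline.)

Source frame index: (0×3600 + 42×60 + 24) × 60 + 4 = 152644.
Real time: 152644 / (60000/1001) = 38199161/15000 s.
Target frame: (38199161/15000) × (30) = 38199161/500 ≈ 76398.322 → 76398.

frame 76398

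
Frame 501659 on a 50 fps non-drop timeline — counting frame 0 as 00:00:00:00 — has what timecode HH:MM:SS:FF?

501659 ÷ 50 = 10033 full seconds, remainder 9 frames.
10033 s = 2 h 47 min 13 s.
Timecode: 02:47:13:09.

02:47:13:09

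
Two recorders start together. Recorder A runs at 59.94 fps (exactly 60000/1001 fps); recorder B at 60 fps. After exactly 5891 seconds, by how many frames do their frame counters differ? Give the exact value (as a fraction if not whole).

A emits 60000/1001 × 5891 = 353460000/1001 frames; B emits 60 × 5891 = 353460.
Difference = 353460/1001 frames (≈ 353.1069); B is ahead of A.

353460/1001 frames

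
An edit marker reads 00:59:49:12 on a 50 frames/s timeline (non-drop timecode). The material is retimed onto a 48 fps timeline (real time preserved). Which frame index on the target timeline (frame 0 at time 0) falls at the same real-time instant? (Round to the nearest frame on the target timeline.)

Source frame index: (0×3600 + 59×60 + 49) × 50 + 12 = 179462.
Real time: 179462 / (50) = 89731/25 s.
Target frame: (89731/25) × (48) = 4307088/25 ≈ 172283.520 → 172284.

frame 172284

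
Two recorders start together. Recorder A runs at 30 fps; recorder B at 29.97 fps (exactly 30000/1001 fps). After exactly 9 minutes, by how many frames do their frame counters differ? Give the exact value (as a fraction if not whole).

16200/1001 frames

9 min = 540 s.
A emits 30 × 540 = 16200 frames; B emits 30000/1001 × 540 = 16200000/1001.
Difference = 16200/1001 frames (≈ 16.1838); B is behind A.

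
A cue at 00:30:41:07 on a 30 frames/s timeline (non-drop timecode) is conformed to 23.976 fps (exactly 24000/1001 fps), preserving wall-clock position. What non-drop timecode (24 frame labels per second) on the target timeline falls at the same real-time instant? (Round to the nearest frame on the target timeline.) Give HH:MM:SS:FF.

Source frame index: (0×3600 + 30×60 + 41) × 30 + 7 = 55237.
Real time: 55237 / (30) = 55237/30 s.
Target frame: (55237/30) × (24000/1001) = 485600/11 ≈ 44145.455 → 44145.
At 24 labels/s: frame 44145 → 00:30:39:09.

00:30:39:09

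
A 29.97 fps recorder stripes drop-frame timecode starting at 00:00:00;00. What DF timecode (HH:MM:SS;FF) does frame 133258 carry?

01:14:06;12

Ten DF minutes hold 17982 frames, so frame 133258 lies in block 7 (frames 125874–143855) with 7384 frames into that block.
The block's first minute is 1800 frames and the rest 1798 each; 7384 frames reaches minute 4, so 7 × 18 + 4 × 2 = 134 labels have been skipped so far.
Adding those back, label number 133258 + 134 = 133392 at 30 labels/s is 4446 s + 12 f = 1 h 14 min 6 s frame 12, i.e. 01:14:06;12.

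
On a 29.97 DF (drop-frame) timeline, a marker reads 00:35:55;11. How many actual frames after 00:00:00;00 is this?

Complete 10-minute blocks: 3, each 17982 frames → 53946.
Remaining 5 whole minutes in the current block: 1800 + 4 × 1798 = 8992 frames.
Within the current minute: 55 × 30 + 11 − 2 = 1659 (labels ;00/;01 skipped at this minute). Total = 53946 + 8992 + 1659 = 64597.

64597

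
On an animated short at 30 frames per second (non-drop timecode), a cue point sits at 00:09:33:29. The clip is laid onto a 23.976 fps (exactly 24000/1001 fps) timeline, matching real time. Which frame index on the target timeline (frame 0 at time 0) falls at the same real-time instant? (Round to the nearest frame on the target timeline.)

frame 13761

Source frame index: (0×3600 + 9×60 + 33) × 30 + 29 = 17219.
Real time: 17219 / (30) = 17219/30 s.
Target frame: (17219/30) × (24000/1001) = 13775200/1001 ≈ 13761.439 → 13761.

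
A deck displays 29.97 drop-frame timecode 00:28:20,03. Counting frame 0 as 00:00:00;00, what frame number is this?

As if non-drop at 30 labels/s: (0 × 3600 + 28 × 60 + 20) × 30 + 3 = 51003.
Minute boundaries passed: 28; those not divisible by 10: 28 − 2 = 26; dropped labels = 2 × 26 = 52.
Actual frame index = 51003 − 52 = 50951.

50951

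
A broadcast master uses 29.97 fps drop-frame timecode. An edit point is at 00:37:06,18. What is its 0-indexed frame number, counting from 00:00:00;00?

Complete 10-minute blocks: 3, each 17982 frames → 53946.
Remaining 7 whole minutes in the current block: 1800 + 6 × 1798 = 12588 frames.
Within the current minute: 6 × 30 + 18 − 2 = 196 (labels ;00/;01 skipped at this minute). Total = 53946 + 12588 + 196 = 66730.

66730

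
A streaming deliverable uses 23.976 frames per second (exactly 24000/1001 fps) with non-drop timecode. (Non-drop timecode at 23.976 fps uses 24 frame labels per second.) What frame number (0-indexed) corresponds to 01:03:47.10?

Total seconds to the label: (1 × 3600 + 3 × 60 + 47) = 3827.
Frame index = 3827 × 24 + 10 = 91858.

91858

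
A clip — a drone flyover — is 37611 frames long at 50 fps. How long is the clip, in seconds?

752.22 seconds

Running time = 37611 / (50) = 752.22 s.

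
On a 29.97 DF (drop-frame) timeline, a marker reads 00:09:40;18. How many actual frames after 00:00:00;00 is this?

As if non-drop at 30 labels/s: (0 × 3600 + 9 × 60 + 40) × 30 + 18 = 17418.
Minute boundaries passed: 9; those not divisible by 10: 9 − 0 = 9; dropped labels = 2 × 9 = 18.
Actual frame index = 17418 − 18 = 17400.

17400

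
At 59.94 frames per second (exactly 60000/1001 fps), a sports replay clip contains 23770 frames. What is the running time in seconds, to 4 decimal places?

Running time = 23770 × 1001/60000 = 2379377/6000 s ≈ 396.5628 s.

396.5628 seconds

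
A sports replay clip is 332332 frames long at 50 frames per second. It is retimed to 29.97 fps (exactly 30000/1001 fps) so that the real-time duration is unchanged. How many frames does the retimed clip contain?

Target frames = source frames × (target rate / source rate) = 332332 × (30000/1001)/(50) = 332332 × 600/1001 = 199200.

199200 frames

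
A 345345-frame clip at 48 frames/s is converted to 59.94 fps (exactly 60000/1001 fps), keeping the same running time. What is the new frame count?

Target frames = source frames × (target rate / source rate) = 345345 × (60000/1001)/(48) = 345345 × 1250/1001 = 431250.

431250 frames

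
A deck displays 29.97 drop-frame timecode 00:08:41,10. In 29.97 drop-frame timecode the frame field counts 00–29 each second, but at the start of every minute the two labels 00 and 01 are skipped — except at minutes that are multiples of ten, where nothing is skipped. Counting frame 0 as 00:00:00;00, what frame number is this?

As if non-drop at 30 labels/s: (0 × 3600 + 8 × 60 + 41) × 30 + 10 = 15640.
Minute boundaries passed: 8; those not divisible by 10: 8 − 0 = 8; dropped labels = 2 × 8 = 16.
Actual frame index = 15640 − 16 = 15624.

15624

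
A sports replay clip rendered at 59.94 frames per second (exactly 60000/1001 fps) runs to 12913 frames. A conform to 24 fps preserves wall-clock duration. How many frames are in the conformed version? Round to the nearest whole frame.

Frames at target rate = 12913 × (24) / (60000/1001) = 12925913/2500 ≈ 5170.365.
Nearest whole frame: 5170.

5170 frames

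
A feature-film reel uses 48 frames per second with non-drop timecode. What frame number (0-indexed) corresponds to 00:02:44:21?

frame 7893

Total seconds to the label: (0 × 3600 + 2 × 60 + 44) = 164.
Frame index = 164 × 48 + 21 = 7893.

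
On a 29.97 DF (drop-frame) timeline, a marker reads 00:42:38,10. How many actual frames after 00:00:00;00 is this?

Complete 10-minute blocks: 4, each 17982 frames → 71928.
Remaining 2 whole minutes in the current block: 1800 + 1 × 1798 = 3598 frames.
Within the current minute: 38 × 30 + 10 − 2 = 1148 (labels ;00/;01 skipped at this minute). Total = 71928 + 3598 + 1148 = 76674.

76674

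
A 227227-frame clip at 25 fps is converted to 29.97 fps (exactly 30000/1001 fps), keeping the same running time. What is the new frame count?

272400 frames

Target frames = source frames × (target rate / source rate) = 227227 × (30000/1001)/(25) = 227227 × 1200/1001 = 272400.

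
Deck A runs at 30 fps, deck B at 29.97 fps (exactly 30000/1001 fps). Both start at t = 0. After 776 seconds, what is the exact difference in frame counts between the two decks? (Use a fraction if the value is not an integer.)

A emits 30 × 776 = 23280 frames; B emits 30000/1001 × 776 = 23280000/1001.
Difference = 23280/1001 frames (≈ 23.2567); B is behind A.

23280/1001 frames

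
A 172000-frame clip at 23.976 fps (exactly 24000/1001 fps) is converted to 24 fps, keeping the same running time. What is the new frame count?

Target frames = source frames × (target rate / source rate) = 172000 × (24)/(24000/1001) = 172000 × 1001/1000 = 172172.

172172 frames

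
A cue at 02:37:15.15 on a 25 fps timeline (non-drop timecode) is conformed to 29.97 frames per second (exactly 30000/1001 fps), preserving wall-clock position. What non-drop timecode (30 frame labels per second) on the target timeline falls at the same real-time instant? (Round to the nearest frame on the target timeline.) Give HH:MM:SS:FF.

Source frame index: (2×3600 + 37×60 + 15) × 25 + 15 = 235890.
Real time: 235890 / (25) = 47178/5 s.
Target frame: (47178/5) × (30000/1001) = 283068000/1001 ≈ 282785.215 → 282785.
At 30 labels/s: frame 282785 → 02:37:06:05.

02:37:06:05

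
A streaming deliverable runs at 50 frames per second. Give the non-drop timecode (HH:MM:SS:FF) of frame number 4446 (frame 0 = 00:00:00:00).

00:01:28:46

4446 ÷ 50 = 88 full seconds, remainder 46 frames.
88 s = 0 h 1 min 28 s.
Timecode: 00:01:28:46.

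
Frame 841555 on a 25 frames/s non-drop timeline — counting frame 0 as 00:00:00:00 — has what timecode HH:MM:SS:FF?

09:21:02:05

841555 ÷ 25 = 33662 full seconds, remainder 5 frames.
33662 s = 9 h 21 min 2 s.
Timecode: 09:21:02:05.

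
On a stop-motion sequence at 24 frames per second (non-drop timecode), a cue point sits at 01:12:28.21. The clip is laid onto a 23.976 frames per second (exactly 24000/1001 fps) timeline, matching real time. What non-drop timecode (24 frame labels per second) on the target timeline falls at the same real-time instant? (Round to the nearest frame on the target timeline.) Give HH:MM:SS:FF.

01:12:24:13

Source frame index: (1×3600 + 12×60 + 28) × 24 + 21 = 104373.
Real time: 104373 / (24) = 34791/8 s.
Target frame: (34791/8) × (24000/1001) = 104373000/1001 ≈ 104268.731 → 104269.
At 24 labels/s: frame 104269 → 01:12:24:13.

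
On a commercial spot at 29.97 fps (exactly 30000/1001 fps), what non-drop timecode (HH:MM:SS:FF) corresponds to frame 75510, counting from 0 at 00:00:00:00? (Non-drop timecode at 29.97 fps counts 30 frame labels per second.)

00:41:57:00

75510 ÷ 30 = 2517 full seconds, remainder 0 frames.
2517 s = 0 h 41 min 57 s.
Timecode: 00:41:57:00.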